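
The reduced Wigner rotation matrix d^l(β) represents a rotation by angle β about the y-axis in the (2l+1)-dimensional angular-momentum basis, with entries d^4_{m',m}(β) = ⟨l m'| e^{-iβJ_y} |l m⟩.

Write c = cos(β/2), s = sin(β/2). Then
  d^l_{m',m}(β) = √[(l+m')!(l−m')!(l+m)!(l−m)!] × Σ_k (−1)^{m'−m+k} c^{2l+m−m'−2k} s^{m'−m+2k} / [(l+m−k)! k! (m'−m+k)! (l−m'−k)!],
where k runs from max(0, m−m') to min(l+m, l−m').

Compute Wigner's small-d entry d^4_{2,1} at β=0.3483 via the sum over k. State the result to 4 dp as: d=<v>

d=-0.5606

d^4_{2,1}(β=0.3483) via Wigner's sum:
Half-angle: c=0.984874, s=0.173271. N=√(720·2·120·6)=1018.233765
k: max(0,(1)−(2))=0 … min(4+(1),4−(2))=2
  k=0: (−1)^1·1018.2338/(240)·0.9849^7·0.1733^1 = -0.660735
  k=1: (−1)^2·1018.2338/(48)·0.9849^5·0.1733^3 = +0.102256
  k=2: (−1)^3·1018.2338/(72)·0.9849^3·0.1733^5 = -0.002110
d^4_{2,1}(0.3483) = -0.660735 +0.102256 -0.002110 = -0.560590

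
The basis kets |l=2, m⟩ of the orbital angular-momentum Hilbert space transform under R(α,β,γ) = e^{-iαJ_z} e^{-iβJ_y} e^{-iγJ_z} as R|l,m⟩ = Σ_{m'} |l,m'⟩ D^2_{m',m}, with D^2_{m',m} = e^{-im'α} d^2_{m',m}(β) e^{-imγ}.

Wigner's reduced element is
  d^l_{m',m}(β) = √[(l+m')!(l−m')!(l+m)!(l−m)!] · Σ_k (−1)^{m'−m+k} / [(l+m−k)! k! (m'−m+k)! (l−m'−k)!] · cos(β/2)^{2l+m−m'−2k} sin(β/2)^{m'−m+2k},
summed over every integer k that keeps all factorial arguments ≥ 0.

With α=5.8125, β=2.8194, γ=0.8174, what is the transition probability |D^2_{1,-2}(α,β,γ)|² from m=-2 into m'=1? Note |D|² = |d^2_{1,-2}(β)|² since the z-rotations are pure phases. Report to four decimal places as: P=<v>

First d^2_{1,-2}(β=2.8194), then the phase factors e^{-i(1)α} and e^{-i(-2)γ}:
c=cos(2.8194/2)=0.160400, s=sin(2.8194/2)=0.987052; N=√[6·1·1·24]=12.000000
k∈{0} keeps every argument non-negative
  k=0: (−1)^3·12.0000/(6)·0.1604^1·0.9871^3 = -0.308500
d^2_{1,-2}(2.8194) = -0.308500
|D^2_{1,-2}|² = |d^2_{1,-2}(β)|² = (-0.308500)² = 0.095172 (the z-rotation phases have unit modulus)

P=0.0952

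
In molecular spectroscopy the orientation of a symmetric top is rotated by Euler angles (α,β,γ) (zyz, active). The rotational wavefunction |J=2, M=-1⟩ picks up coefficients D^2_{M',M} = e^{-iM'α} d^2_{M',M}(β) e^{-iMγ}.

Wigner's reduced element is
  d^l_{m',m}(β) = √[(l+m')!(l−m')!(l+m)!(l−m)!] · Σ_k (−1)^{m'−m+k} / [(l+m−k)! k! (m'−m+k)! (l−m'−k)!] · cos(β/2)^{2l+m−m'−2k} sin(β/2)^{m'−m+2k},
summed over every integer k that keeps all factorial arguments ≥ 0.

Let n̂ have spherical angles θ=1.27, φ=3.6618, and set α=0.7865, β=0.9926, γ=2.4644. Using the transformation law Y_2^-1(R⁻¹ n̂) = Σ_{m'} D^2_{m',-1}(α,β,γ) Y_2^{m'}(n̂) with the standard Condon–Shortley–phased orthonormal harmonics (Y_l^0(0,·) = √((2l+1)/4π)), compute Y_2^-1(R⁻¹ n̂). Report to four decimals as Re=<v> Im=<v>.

Need the full column D^2_{m',-1} for m'=−2..2 at α=0.7865, β=0.9926, γ=2.4644.
cos(β/2)=0.879350, sin(β/2)=0.476175
d^2_{-2,-1}: single k=1 term ⇒ +0.647564;  D = -0.404655-0.505562i
d^2_{-1,-1}: k∈[0..1] ⇒ +0.597927 -0.525992 = +0.071935;  D = -0.071506-0.007847i
d^2_{0,-1}: k∈[0..1] ⇒ -0.793101 +0.232562 = -0.560539;  D = +0.436848-0.351238i
d^2_{1,-1}: k∈[0..1] ⇒ +0.525992 -0.051412 = +0.474579;  D = -0.050732+0.471860i
d^2_{2,-1}: single k=0 term ⇒ -0.189886;  D = -0.119310-0.147722i
Y_2^{m'}(θ=1.27,φ=3.6618) and Σ D·Y over m':
  (-0.4047-0.5056i)·(+0.1782-0.3040i)  (-0.0715-0.0078i)·(-0.1897+0.1087i)  (+0.4368-0.3512i)·(-0.2323+0.0000i)  (-0.0507+0.4719i)·(+0.1897+0.1087i)  (-0.1193-0.1477i)·(+0.1782+0.3040i)
Y_2^-1(R⁻¹ n̂) = -0.350139+0.129605i

Re=-0.3501 Im=0.1296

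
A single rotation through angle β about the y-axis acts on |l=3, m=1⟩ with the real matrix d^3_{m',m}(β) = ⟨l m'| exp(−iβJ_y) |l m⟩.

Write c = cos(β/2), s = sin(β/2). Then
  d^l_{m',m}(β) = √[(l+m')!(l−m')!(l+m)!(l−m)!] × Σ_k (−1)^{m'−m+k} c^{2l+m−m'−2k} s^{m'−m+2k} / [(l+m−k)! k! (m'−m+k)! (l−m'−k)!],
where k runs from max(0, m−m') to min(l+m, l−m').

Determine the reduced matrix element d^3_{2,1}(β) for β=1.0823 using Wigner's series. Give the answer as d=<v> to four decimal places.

d=-0.2092

d^3_{2,1}(β=1.0823) via Wigner's sum:
c=cos(1.0823/2)=0.857117, s=sin(1.0823/2)=0.515122; N=√[120·1·24·2]=75.894664
k∈{0,1} keeps every argument non-negative
  k=0: (−1)^1·75.8947/(24)·0.8571^5·0.5151^1 = -0.753547
  k=1: (−1)^2·75.8947/(12)·0.8571^3·0.5151^3 = +0.544353
d^3_{2,1}(1.0823) = -0.753547 +0.544353 = -0.209194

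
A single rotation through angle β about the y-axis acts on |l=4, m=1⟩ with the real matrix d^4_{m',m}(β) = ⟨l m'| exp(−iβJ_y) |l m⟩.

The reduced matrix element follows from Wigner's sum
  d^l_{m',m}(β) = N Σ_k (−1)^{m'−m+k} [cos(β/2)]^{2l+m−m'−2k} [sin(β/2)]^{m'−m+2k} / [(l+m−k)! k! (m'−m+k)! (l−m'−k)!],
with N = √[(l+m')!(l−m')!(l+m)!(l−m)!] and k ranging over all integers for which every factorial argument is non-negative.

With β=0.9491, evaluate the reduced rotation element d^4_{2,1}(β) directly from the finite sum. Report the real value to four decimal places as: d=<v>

d=0.0746

d^4_{2,1}(β=0.9491) via Wigner's sum:
c=cos(0.9491/2)=0.889498, s=sin(0.9491/2)=0.456938; N=√[720·2·120·6]=1018.233765
k: max(0,(1)−(2))=0 … min(4+(1),4−(2))=2
  k=0: (−1)^1·1018.2338/(240)·0.8895^7·0.4569^1 = -0.854103
  k=1: (−1)^2·1018.2338/(48)·0.8895^5·0.4569^3 = +1.126950
  k=2: (−1)^3·1018.2338/(72)·0.8895^3·0.4569^5 = -0.198261
d^4_{2,1}(0.9491) = -0.854103 +1.126950 -0.198261 = +0.074586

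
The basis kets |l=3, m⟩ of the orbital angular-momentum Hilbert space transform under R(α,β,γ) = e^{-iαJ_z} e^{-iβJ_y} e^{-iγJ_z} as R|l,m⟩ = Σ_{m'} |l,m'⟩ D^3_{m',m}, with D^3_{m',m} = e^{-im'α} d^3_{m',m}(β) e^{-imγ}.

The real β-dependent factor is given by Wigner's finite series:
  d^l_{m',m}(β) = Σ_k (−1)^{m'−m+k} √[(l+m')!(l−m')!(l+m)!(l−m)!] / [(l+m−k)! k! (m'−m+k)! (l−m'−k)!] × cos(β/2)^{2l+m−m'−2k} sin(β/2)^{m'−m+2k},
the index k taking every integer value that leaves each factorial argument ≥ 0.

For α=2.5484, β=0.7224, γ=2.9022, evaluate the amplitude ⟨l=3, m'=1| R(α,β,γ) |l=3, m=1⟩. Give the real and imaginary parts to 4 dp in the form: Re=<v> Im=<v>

Re=-0.0088 Im=-0.0097

D^3_{1,1}(2.5484,0.7224,2.9022) = e^{-i·1·2.5484}·d^3_{1,1}(0.7224)·e^{-i·1·2.9022}. Compute d first:
Half-angle: c=0.935473, s=0.353397. N=√(24·2·24·2)=48.000000
Admissible k: 0..2 (factorial args all ≥0)
  k=0: (−1)^0·48.0000/(48)·0.9355^6·0.3534^0 = +0.670176
  k=1: (−1)^1·48.0000/(6)·0.9355^4·0.3534^2 = -0.765141
  k=2: (−1)^2·48.0000/(8)·0.9355^2·0.3534^4 = +0.081897
d^3_{1,1}(0.7224) = +0.670176 -0.765141 +0.081897 = -0.013069
Phases: e^{-i·(1)·2.5484}=-0.829160-0.559011i, e^{-i·(1)·2.9022}=-0.971482-0.237113i ⇒ D=-0.008795-0.009667i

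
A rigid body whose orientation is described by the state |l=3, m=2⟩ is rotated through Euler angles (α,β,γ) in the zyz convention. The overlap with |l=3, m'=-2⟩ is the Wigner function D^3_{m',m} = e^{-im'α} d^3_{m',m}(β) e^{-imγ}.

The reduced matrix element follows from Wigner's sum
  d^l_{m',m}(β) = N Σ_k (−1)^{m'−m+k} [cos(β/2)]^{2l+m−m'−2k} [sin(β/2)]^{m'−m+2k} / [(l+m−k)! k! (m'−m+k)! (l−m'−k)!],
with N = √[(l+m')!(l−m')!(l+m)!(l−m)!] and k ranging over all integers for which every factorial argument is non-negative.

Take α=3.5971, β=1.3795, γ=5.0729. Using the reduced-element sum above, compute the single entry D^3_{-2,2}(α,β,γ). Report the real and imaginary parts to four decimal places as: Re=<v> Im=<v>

Re=-0.4139 Im=-0.0796

Split into d^3_{-2,2}(β=1.3795) × two z-phases.
c=cos(1.3795/2)=0.771405, s=sin(1.3795/2)=0.636344; N=√[1·120·120·1]=120.000000
Admissible k: 4..5 (factorial args all ≥0)
  k=4: (−1)^0·120.0000/(24)·0.7714^2·0.6363^4 = +0.487870
  k=5: (−1)^1·120.0000/(120)·0.7714^0·0.6363^6 = -0.066398
d^3_{-2,2}(1.3795) = +0.487870 -0.066398 = +0.421472
Phases: e^{-i·(-2)·3.5971}=+0.612944+0.790126i, e^{-i·(2)·5.0729}=-0.751131+0.660153i ⇒ D=-0.413888-0.079596i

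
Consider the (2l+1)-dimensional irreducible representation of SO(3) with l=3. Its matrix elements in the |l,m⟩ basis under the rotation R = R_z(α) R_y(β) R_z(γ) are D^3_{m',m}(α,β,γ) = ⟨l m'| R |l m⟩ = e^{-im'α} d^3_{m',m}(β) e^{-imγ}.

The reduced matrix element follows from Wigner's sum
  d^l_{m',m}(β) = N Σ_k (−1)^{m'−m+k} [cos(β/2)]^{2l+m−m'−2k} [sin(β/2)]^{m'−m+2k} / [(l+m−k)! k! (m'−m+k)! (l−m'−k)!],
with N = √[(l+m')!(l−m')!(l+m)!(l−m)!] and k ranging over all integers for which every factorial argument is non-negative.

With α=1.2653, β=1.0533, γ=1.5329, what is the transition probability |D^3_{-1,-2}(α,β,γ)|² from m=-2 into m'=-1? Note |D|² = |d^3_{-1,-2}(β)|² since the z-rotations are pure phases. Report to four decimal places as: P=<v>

P=0.0618

Split into d^3_{-1,-2}(β=1.0533) × two z-phases.
c=cos(1.0533/2)=0.864496, s=sin(1.0533/2)=0.502640; N=√[2·24·1·120]=75.894664
The bounds max(0,m−m')=0 and min(l+m,l−m')=1 give 2 terms
  k=0: (−1)^1·75.8947/(24)·0.8645^5·0.5026^1 = -0.767488
  k=1: (−1)^2·75.8947/(12)·0.8645^3·0.5026^3 = +0.518908
d^3_{-1,-2}(1.0533) = -0.767488 +0.518908 = -0.248580
|D^3_{-1,-2}|² = |d^3_{-1,-2}(β)|² = (-0.248580)² = 0.061792 (the z-rotation phases have unit modulus)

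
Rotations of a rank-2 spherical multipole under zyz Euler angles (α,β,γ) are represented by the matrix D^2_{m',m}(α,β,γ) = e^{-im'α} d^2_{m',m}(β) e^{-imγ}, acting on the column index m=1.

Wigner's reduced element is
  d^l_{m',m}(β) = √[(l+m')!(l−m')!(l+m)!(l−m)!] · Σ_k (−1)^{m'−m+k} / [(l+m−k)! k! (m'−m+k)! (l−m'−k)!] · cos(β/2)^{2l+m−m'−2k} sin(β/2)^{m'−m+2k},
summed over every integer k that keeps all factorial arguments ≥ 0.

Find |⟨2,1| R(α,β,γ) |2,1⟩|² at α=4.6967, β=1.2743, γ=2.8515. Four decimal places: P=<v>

P=0.0721

D^2_{1,1}(4.6967,1.2743,2.8515) = e^{-i·1·4.6967}·d^2_{1,1}(1.2743)·e^{-i·1·2.8515}. Compute d first:
Half-angle: c=0.803795, s=0.594907. N=√(6·1·6·1)=6.000000
Admissible k: 0..1 (factorial args all ≥0)
  k=0: (−1)^0·6.0000/(6)·0.8038^4·0.5949^0 = +0.417427
  k=1: (−1)^1·6.0000/(2)·0.8038^2·0.5949^2 = -0.685977
d^2_{1,1}(1.2743) = +0.417427 -0.685977 = -0.268550
|D^2_{1,1}|² = |d^2_{1,1}(β)|² = (-0.268550)² = 0.072119 (the z-rotation phases have unit modulus)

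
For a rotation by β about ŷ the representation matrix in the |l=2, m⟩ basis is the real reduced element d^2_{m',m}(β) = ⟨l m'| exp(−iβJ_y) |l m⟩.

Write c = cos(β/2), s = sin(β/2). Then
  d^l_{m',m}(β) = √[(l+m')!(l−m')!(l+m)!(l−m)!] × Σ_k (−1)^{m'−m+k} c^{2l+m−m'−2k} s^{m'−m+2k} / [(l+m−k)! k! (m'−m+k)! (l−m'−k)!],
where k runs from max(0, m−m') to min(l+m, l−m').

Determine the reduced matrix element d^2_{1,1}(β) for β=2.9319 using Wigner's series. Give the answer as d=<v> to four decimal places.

d^2_{1,1}(β=2.9319) via Wigner's sum:
c=cos(2.9319/2)=0.104654, s=sin(2.9319/2)=0.994509; N=√[6·1·6·1]=6.000000
Admissible k: 0..1 (factorial args all ≥0)
  k=0: (−1)^0·6.0000/(6)·0.1047^4·0.9945^0 = +0.000120
  k=1: (−1)^1·6.0000/(2)·0.1047^2·0.9945^2 = -0.032498
d^2_{1,1}(2.9319) = +0.000120 -0.032498 = -0.032378

d=-0.0324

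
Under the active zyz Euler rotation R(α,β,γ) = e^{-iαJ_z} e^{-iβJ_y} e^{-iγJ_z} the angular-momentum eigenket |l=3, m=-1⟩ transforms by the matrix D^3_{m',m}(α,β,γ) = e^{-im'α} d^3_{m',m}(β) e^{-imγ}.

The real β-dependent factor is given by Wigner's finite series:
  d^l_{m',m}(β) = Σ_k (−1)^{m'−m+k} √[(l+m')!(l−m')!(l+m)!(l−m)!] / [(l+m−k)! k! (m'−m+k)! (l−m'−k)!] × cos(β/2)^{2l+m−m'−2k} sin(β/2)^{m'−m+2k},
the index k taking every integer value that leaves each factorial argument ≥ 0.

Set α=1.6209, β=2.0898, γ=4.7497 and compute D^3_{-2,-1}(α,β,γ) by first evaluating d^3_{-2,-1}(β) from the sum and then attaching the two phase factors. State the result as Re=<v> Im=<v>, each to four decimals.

Re=0.0590 Im=-0.4263

D^3_{-2,-1}(1.6209,2.0898,4.7497) = e^{-i·-2·1.6209}·d^3_{-2,-1}(2.0898)·e^{-i·-1·4.7497}. Compute d first:
Half-angle: c=0.501988, s=0.864874. N=√(1·120·2·24)=75.894664
k∈{1,2} keeps every argument non-negative
  k=1: (−1)^0·75.8947/(24)·0.5020^5·0.8649^1 = +0.087181
  k=2: (−1)^1·75.8947/(12)·0.5020^3·0.8649^3 = -0.517571
d^3_{-2,-1}(2.0898) = +0.087181 -0.517571 = -0.430390
Phases: e^{-i·(-2)·1.6209}=-0.994983-0.100040i, e^{-i·(-1)·4.7497}=+0.037302-0.999304i ⇒ D=+0.059000-0.426327i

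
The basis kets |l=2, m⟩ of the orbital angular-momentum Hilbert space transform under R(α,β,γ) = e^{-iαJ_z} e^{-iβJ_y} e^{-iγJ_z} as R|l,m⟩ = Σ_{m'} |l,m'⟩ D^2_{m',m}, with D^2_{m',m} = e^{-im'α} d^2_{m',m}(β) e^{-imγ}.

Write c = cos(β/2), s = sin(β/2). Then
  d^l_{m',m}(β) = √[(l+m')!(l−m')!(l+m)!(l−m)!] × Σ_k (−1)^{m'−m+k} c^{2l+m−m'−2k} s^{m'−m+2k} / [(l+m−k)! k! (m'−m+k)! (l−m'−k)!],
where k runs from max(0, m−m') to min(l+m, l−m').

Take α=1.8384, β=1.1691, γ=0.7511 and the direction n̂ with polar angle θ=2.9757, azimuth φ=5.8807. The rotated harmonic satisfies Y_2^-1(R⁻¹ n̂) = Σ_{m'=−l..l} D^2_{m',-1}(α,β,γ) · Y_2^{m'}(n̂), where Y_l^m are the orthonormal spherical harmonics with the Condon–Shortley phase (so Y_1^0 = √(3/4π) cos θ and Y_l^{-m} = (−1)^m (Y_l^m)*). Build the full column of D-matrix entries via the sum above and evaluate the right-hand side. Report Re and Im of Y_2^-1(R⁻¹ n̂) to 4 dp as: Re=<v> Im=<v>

Need the full column D^2_{m',-1} for m'=−2..2 at α=1.8384, β=1.1691, γ=0.7511.
cos(β/2)=0.833960, sin(β/2)=0.551824
d^2_{-2,-1}: single k=1 term ⇒ +0.640128;  D = -0.179663-0.614399i
d^2_{-1,-1}: k∈[0..1] ⇒ +0.483706 -0.635351 = -0.151644;  D = +0.129114-0.079533i
d^2_{0,-1}: k∈[0..1] ⇒ -0.783994 +0.343260 = -0.440734;  D = -0.322150-0.300776i
d^2_{1,-1}: k∈[0..1] ⇒ +0.635351 -0.092726 = +0.542625;  D = +0.252254-0.480426i
d^2_{2,-1}: single k=0 term ⇒ -0.280271;  D = +0.273764+0.060039i
Y_2^{m'}(θ=2.9757,φ=5.8807) and Σ D·Y over m':
  (-0.1797-0.6144i)·(+0.0073+0.0076i)  (+0.1291-0.0795i)·(-0.1158-0.0493i)  (-0.3221-0.3008i)·(+0.6050+0.0000i)  (+0.2523-0.4804i)·(+0.1158-0.0493i)  (+0.2738+0.0600i)·(+0.0073-0.0076i)
Y_2^-1(R⁻¹ n̂) = -0.202429-0.254660i

Re=-0.2024 Im=-0.2547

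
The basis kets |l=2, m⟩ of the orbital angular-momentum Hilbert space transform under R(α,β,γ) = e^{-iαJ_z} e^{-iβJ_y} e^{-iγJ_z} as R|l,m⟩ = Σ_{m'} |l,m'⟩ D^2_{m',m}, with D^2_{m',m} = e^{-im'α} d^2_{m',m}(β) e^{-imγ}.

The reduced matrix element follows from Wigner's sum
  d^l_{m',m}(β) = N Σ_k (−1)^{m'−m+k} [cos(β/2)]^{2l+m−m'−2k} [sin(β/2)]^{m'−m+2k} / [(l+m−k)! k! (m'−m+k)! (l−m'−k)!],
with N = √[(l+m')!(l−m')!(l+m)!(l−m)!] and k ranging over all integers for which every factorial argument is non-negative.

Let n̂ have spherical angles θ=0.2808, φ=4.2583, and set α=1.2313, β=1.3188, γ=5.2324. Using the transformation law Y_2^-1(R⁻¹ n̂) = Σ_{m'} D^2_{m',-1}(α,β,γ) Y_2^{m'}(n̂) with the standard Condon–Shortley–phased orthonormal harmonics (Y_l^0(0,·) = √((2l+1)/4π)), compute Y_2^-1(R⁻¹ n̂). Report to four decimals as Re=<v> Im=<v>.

Re=0.0109 Im=-0.0178

Need the full column D^2_{m',-1} for m'=−2..2 at α=1.2313, β=1.3188, γ=5.2324.
cos(β/2)=0.790360, sin(β/2)=0.612643
d^2_{-2,-1}: single k=1 term ⇒ +0.604940;  D = +0.095770+0.597311i
d^2_{-1,-1}: k∈[0..1] ⇒ +0.390211 -0.703373 = -0.313162;  D = -0.308073-0.056224i
d^2_{0,-1}: k∈[0..1] ⇒ -0.740897 +0.445166 = -0.295730;  D = -0.146945+0.256639i
d^2_{1,-1}: k∈[0..1] ⇒ +0.703373 -0.140873 = +0.562500;  D = -0.367206-0.426105i
d^2_{2,-1}: single k=0 term ⇒ -0.363477;  D = +0.338643-0.132046i
Y_2^{m'}(θ=0.2808,φ=4.2583) and Σ D·Y over m':
  (+0.0958+0.5973i)·(-0.0182-0.0234i)  (-0.3081-0.0562i)·(-0.0902+0.1849i)  (-0.1469+0.2566i)·(+0.5581+0.0000i)  (-0.3672-0.4261i)·(+0.0902+0.1849i)  (+0.3386-0.1320i)·(-0.0182+0.0234i)
Y_2^-1(R⁻¹ n̂) = +0.010945-0.017783i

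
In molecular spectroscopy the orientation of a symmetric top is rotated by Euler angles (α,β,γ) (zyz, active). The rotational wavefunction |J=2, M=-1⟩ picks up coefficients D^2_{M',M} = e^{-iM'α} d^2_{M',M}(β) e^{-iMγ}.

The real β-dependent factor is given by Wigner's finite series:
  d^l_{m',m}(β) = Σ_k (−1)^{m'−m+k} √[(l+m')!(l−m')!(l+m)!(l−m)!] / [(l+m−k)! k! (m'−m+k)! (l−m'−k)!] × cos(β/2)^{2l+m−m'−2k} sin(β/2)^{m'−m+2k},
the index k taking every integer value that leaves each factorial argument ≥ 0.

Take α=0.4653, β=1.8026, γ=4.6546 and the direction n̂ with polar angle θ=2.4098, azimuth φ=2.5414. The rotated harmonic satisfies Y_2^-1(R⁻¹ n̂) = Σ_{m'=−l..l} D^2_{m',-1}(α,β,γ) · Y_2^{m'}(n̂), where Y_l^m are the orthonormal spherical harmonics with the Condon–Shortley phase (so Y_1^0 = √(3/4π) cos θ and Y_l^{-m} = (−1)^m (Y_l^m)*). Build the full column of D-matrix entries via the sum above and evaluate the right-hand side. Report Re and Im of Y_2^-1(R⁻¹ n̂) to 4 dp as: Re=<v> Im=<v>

Need the full column D^2_{m',-1} for m'=−2..2 at α=0.4653, β=1.8026, γ=4.6546.
cos(β/2)=0.620591, sin(β/2)=0.784134
d^2_{-2,-1}: single k=1 term ⇒ +0.374832;  D = +0.287174-0.240896i
d^2_{-1,-1}: k∈[0..1] ⇒ +0.148328 -0.710417 = -0.562089;  D = -0.222770+0.516060i
d^2_{0,-1}: k∈[0..1] ⇒ -0.459074 +0.732913 = +0.273839;  D = -0.015816-0.273382i
d^2_{1,-1}: k∈[0..1] ⇒ +0.710417 -0.378061 = +0.332356;  D = -0.166031-0.287913i
d^2_{2,-1}: single k=0 term ⇒ -0.598421;  D = +0.499766+0.329153i
Y_2^{m'}(θ=2.4098,φ=2.5414) and Σ D·Y over m':
  (+0.2872-0.2409i)·(+0.0624+0.1608i)  (-0.2228+0.5161i)·(+0.3169+0.2169i)  (-0.0158-0.2734i)·(+0.2083+0.0000i)  (-0.1660-0.2879i)·(-0.3169+0.2169i)  (+0.4998+0.3292i)·(+0.0624-0.1608i)
Y_2^-1(R⁻¹ n̂) = +0.070015+0.084849i

Re=0.0700 Im=0.0848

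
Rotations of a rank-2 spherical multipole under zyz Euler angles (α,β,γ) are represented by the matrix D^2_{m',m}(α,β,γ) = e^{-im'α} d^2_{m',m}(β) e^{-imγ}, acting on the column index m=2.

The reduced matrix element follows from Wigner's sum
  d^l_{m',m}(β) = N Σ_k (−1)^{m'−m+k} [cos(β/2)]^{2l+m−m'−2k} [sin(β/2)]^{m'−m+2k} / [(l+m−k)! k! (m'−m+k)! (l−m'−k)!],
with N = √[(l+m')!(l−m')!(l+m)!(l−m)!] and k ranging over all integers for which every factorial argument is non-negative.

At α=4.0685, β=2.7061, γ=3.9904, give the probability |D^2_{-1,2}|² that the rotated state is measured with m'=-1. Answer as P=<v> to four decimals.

P=0.1617

Split into d^2_{-1,2}(β=2.7061) × two z-phases.
With c≡cos(β/2)=0.216030 and s≡sin(β/2)=0.976387, N=[1·6·24·1]^{1/2}=12.000000
The bounds max(0,m−m')=3 and min(l+m,l−m')=3 give 1 term
  k=3: (−1)^0·12.0000/(6)·0.2160^1·0.9764^3 = +0.402170
d^2_{-1,2}(2.7061) = +0.402170
|D^2_{-1,2}|² = |d^2_{-1,2}(β)|² = (+0.402170)² = 0.161740 (the z-rotation phases have unit modulus)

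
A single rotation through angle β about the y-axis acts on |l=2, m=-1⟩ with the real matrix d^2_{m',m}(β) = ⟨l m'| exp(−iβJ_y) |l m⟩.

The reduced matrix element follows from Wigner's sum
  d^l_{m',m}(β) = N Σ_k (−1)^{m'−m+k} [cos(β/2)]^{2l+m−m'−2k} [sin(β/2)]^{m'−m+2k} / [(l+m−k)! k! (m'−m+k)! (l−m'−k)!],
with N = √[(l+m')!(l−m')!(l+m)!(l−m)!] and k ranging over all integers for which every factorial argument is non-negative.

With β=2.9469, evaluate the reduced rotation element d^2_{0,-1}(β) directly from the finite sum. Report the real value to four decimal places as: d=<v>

d^2_{0,-1}(β=2.9469) via Wigner's sum:
Half-angle: c=0.097193, s=0.995266. N=√(2·2·1·6)=4.898979
Admissible k: 0..1 (factorial args all ≥0)
  k=0: (−1)^1·4.8990/(2)·0.0972^3·0.9953^1 = -0.002238
  k=1: (−1)^2·4.8990/(2)·0.0972^1·0.9953^3 = +0.234707
d^2_{0,-1}(2.9469) = -0.002238 +0.234707 = +0.232469

d=0.2325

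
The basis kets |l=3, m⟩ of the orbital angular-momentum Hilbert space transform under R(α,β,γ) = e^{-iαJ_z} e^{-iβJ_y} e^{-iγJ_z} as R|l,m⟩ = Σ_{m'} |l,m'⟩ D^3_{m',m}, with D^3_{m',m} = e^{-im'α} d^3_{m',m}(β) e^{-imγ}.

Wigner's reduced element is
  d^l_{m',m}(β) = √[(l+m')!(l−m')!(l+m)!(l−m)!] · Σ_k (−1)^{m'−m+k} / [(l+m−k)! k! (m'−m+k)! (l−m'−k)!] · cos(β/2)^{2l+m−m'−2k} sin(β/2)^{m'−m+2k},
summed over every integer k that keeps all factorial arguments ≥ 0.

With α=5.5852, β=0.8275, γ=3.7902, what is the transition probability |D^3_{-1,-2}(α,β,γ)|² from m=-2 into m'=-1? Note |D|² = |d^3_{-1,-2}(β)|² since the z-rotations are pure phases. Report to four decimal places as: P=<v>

Split into d^3_{-1,-2}(β=0.8275) × two z-phases.
Half-angle: c=0.915620, s=0.402046. N=√(2·24·1·120)=75.894664
k∈{0,1} keeps every argument non-negative
  k=0: (−1)^1·75.8947/(24)·0.9156^5·0.4020^1 = -0.818184
  k=1: (−1)^2·75.8947/(12)·0.9156^3·0.4020^3 = +0.315502
d^3_{-1,-2}(0.8275) = -0.818184 +0.315502 = -0.502682
|D^3_{-1,-2}|² = |d^3_{-1,-2}(β)|² = (-0.502682)² = 0.252689 (the z-rotation phases have unit modulus)

P=0.2527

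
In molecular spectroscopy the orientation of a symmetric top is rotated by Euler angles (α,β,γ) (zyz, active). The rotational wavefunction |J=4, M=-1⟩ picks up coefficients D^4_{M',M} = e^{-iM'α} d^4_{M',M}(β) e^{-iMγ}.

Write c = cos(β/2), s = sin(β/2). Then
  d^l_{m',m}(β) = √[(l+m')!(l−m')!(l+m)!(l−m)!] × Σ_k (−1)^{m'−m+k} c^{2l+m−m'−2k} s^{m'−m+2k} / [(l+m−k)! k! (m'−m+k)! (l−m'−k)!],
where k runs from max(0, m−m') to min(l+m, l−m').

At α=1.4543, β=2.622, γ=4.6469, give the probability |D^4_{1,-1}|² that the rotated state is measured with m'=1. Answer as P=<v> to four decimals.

First d^4_{1,-1}(β=2.622), then the phase factors e^{-i(1)α} and e^{-i(-1)γ}:
With c≡cos(β/2)=0.256884 and s≡sin(β/2)=0.966442, N=[120·6·6·120]^{1/2}=720.000000
The bounds max(0,m−m')=0 and min(l+m,l−m')=3 give 4 terms
  k=0: (−1)^2·720.0000/(72)·0.2569^6·0.9664^2 = +0.002684
  k=1: (−1)^3·720.0000/(24)·0.2569^4·0.9664^4 = -0.113965
  k=2: (−1)^4·720.0000/(48)·0.2569^2·0.9664^6 = +0.806529
  k=3: (−1)^5·720.0000/(720)·0.2569^0·0.9664^8 = -0.761040
d^4_{1,-1}(2.622) = +0.002684 -0.113965 +0.806529 -0.761040 = -0.065792
|D^4_{1,-1}|² = |d^4_{1,-1}(β)|² = (-0.065792)² = 0.004329 (the z-rotation phases have unit modulus)

P=0.0043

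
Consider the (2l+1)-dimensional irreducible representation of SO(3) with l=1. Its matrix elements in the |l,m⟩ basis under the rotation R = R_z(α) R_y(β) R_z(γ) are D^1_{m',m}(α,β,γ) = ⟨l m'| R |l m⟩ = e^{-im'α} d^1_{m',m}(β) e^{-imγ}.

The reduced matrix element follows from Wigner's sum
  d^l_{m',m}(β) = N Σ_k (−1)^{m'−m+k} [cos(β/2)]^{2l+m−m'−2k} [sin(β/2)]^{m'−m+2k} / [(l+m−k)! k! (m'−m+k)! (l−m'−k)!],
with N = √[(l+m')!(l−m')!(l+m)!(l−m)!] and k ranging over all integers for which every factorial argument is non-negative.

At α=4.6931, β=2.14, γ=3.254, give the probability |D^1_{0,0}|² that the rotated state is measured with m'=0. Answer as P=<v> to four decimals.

D^1_{0,0}(4.6931,2.14,3.254) = e^{-i·0·4.6931}·d^1_{0,0}(2.14)·e^{-i·0·3.254}. Compute d first:
c=cos(2.14/2)=0.480124, s=sin(2.14/2)=0.877201; N=√[1·1·1·1]=1.000000
The bounds max(0,m−m')=0 and min(l+m,l−m')=1 give 2 terms
  k=0: (−1)^0·1.0000/(1)·0.4801^2·0.8772^0 = +0.230519
  k=1: (−1)^1·1.0000/(1)·0.4801^0·0.8772^2 = -0.769481
d^1_{0,0}(2.14) = +0.230519 -0.769481 = -0.538961
|D^1_{0,0}|² = |d^1_{0,0}(β)|² = (-0.538961)² = 0.290479 (the z-rotation phases have unit modulus)

P=0.2905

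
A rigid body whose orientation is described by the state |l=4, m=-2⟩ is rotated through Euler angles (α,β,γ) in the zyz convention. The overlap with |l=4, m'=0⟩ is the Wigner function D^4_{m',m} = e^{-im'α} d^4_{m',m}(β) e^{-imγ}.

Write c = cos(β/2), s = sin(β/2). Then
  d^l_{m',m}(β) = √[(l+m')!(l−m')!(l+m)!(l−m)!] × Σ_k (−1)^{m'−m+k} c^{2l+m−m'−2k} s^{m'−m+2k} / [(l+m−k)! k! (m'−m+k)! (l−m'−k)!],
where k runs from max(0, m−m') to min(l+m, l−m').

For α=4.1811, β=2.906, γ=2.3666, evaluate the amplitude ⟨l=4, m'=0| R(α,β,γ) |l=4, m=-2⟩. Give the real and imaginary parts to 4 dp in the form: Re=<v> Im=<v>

First d^4_{0,-2}(β=2.906), then the phase factors e^{-i(0)α} and e^{-i(-2)γ}:
c=cos(2.906/2)=0.117524, s=sin(2.906/2)=0.993070; N=√[24·24·2·720]=910.735966
Admissible k: 0..2 (factorial args all ≥0)
  k=0: (−1)^2·910.7360/(96)·0.1175^6·0.9931^2 = +0.000025
  k=1: (−1)^3·910.7360/(36)·0.1175^4·0.9931^4 = -0.004694
  k=2: (−1)^4·910.7360/(96)·0.1175^2·0.9931^6 = +0.125677
d^4_{0,-2}(2.906) = +0.000025 -0.004694 +0.125677 = +0.121008
D = (+1.000000+0.000000i)·(+0.121008)·(+0.020810-0.999783i) = +0.002518-0.120981i

Re=0.0025 Im=-0.1210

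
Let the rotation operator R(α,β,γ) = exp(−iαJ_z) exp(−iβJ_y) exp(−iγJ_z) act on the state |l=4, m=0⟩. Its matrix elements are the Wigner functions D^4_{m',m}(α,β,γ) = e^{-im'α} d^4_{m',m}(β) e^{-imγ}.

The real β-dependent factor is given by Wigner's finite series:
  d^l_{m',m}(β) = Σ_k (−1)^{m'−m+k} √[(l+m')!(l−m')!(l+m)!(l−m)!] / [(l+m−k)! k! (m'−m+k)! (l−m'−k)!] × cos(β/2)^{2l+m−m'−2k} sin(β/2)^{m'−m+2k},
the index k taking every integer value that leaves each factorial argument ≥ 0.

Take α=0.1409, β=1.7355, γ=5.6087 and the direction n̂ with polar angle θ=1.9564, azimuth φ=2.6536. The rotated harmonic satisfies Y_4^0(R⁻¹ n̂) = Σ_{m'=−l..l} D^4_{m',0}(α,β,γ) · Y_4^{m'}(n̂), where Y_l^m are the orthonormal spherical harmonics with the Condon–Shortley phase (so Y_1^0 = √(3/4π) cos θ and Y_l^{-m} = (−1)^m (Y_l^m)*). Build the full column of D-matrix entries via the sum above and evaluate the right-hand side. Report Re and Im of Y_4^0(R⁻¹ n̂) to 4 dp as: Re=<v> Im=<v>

Re=-0.3593 Im=0.0000

Need the full column D^4_{m',0} for m'=−4..4 at α=0.1409, β=1.7355, γ=5.6087.
cos(β/2)=0.646545, sin(β/2)=0.762876
d^4_{-4,0}: single k=4 term ⇒ +0.495176;  D = +0.418590+0.264539i
d^4_{-3,0}: k∈[3..4] ⇒ +0.593497 -0.826285 = -0.232788;  D = -0.212299-0.095495i
d^4_{-2,0}: k∈[2..4] ⇒ +0.403293 -1.497270 +0.781704 = -0.312273;  D = -0.299956-0.086839i
d^4_{-1,0}: k∈[1..4] ⇒ +0.161123 -1.345925 +1.873838 -0.434802 = +0.254234;  D = +0.251714+0.035703i
d^4_{0,0}: k∈[0..4] ⇒ +0.030534 -0.680173 +2.130653 -1.318382 +0.114718 = +0.277351;  D = +0.277351+0.000000i
d^4_{1,0}: k∈[0..3] ⇒ -0.161123 +1.345925 -1.873838 +0.434802 = -0.254234;  D = -0.251714+0.035703i
d^4_{2,0}: k∈[0..2] ⇒ +0.403293 -1.497270 +0.781704 = -0.312273;  D = -0.299956+0.086839i
d^4_{3,0}: k∈[0..1] ⇒ -0.593497 +0.826285 = +0.232788;  D = +0.212299-0.095495i
d^4_{4,0}: single k=0 term ⇒ +0.495176;  D = +0.418590-0.264539i
Y_4^{m'}(θ=1.9564,φ=2.6536) and Σ D·Y over m':
  (+0.4186+0.2645i)·(-0.1213+0.3028i)  (-0.2123-0.0955i)·(+0.0399+0.3724i)  (-0.3000-0.0868i)·(-0.0016-0.0023i)  (+0.2517+0.0357i)·(-0.2927-0.1554i)  (+0.2774+0.0000i)·(-0.0575+0.0000i)  (-0.2517+0.0357i)·(+0.2927-0.1554i)  (-0.3000+0.0868i)·(-0.0016+0.0023i)  (+0.2123-0.0955i)·(-0.0399+0.3724i)  (+0.4186-0.2645i)·(-0.1213-0.3028i)
Y_4^0(R⁻¹ n̂) = -0.359267+0.000000i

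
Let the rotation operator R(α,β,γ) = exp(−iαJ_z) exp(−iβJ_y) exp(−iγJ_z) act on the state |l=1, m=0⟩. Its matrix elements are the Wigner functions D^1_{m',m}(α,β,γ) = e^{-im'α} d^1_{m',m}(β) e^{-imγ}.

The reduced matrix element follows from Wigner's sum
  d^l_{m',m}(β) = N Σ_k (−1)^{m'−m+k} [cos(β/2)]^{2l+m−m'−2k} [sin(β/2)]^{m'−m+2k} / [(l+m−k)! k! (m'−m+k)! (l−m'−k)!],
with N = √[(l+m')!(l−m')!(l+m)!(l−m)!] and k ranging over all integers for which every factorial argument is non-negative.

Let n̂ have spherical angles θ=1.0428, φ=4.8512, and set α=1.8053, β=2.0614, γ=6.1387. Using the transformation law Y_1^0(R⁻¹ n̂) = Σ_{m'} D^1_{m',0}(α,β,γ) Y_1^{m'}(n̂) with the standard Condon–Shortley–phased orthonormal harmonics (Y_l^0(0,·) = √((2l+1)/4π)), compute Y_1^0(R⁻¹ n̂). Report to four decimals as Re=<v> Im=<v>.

Need the full column D^1_{m',0} for m'=−1..1 at α=1.8053, β=2.0614, γ=6.1387.
cos(β/2)=0.514219, sin(β/2)=0.857659
d^1_{-1,0}: single k=1 term ⇒ +0.623703;  D = -0.144924+0.606632i
d^1_{0,0}: k∈[0..1] ⇒ +0.264421 -0.735579 = -0.471158;  D = -0.471158+0.000000i
d^1_{1,0}: single k=0 term ⇒ -0.623703;  D = +0.144924+0.606632i
Y_1^{m'}(θ=1.0428,φ=4.8512) and Σ D·Y over m':
  (-0.1449+0.6066i)·(+0.0413+0.2956i)  (-0.4712+0.0000i)·(+0.2462+0.0000i)  (+0.1449+0.6066i)·(-0.0413+0.2956i)
Y_1^0(R⁻¹ n̂) = -0.486558+0.000000i

Re=-0.4866 Im=0.0000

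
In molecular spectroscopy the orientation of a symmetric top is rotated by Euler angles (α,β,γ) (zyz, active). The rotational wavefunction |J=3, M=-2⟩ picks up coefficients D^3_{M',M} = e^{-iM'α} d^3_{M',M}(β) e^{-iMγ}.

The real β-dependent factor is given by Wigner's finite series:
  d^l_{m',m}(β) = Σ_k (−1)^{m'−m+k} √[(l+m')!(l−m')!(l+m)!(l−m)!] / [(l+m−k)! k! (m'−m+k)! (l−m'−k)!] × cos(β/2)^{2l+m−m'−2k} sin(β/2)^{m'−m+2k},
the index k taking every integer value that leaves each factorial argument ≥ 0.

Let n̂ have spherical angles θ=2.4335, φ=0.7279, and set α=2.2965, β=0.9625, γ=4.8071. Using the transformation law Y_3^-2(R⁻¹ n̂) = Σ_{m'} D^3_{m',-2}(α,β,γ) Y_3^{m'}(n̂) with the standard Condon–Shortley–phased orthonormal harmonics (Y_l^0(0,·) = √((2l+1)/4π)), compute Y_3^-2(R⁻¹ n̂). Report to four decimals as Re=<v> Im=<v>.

Need the full column D^3_{m',-2} for m'=−3..3 at α=2.2965, β=0.9625, γ=4.8071.
cos(β/2)=0.886417, sin(β/2)=0.462888
d^3_{-3,-2}: single k=1 term ⇒ +0.620500;  D = -0.434200-0.443272i
d^3_{-2,-2}: k∈[0..1] ⇒ +0.485097 -0.661414 = -0.176317;  D = +0.012338-0.175885i
d^3_{-1,-2}: k∈[0..1] ⇒ -0.801062 +0.436889 = -0.364173;  D = -0.288658+0.222033i
d^3_{0,-2}: k∈[0..1] ⇒ +0.724543 -0.197578 = +0.526965;  D = -0.517539-0.099223i
d^3_{1,-2}: k∈[0..1] ⇒ -0.436889 +0.059568 = -0.377320;  D = -0.192789-0.324350i
d^3_{2,-2}: k∈[0..1] ⇒ +0.180363 -0.009837 = +0.170527;  D = +0.051827-0.162460i
d^3_{3,-2}: single k=0 term ⇒ -0.046141;  D = +0.042190-0.018684i
Y_3^{m'}(θ=2.4335,φ=0.7279) and Σ D·Y over m':
  (-0.4342-0.4433i)·(-0.0660-0.0939i)  (+0.0123-0.1759i)·(-0.0377+0.3262i)  (-0.2887+0.2220i)·(+0.2958-0.2636i)  (-0.5175-0.0992i)·(+0.0326+0.0000i)  (-0.1928-0.3243i)·(-0.2958-0.2636i)  (+0.0518-0.1625i)·(-0.0377-0.3262i)  (+0.0422-0.0187i)·(+0.0660-0.0939i)
Y_3^-2(R⁻¹ n̂) = -0.082158+0.350002i

Re=-0.0822 Im=0.3500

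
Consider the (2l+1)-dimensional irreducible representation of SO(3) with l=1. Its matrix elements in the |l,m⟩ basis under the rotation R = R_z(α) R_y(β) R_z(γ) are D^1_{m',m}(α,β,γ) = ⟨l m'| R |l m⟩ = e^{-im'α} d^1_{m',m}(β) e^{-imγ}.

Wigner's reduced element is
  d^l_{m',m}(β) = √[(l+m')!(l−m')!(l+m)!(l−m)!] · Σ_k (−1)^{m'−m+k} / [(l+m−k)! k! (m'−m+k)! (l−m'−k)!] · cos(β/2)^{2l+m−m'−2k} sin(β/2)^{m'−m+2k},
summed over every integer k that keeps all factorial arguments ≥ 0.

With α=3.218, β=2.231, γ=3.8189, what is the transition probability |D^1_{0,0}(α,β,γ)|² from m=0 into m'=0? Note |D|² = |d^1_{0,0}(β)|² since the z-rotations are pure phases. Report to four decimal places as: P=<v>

P=0.3761

Split into d^1_{0,0}(β=2.231) × two z-phases.
Half-angle: c=0.439728, s=0.898131. N=√(1·1·1·1)=1.000000
Admissible k: 0..1 (factorial args all ≥0)
  k=0: (−1)^0·1.0000/(1)·0.4397^2·0.8981^0 = +0.193361
  k=1: (−1)^1·1.0000/(1)·0.4397^0·0.8981^2 = -0.806639
d^1_{0,0}(2.231) = +0.193361 -0.806639 = -0.613278
|D^1_{0,0}|² = |d^1_{0,0}(β)|² = (-0.613278)² = 0.376110 (the z-rotation phases have unit modulus)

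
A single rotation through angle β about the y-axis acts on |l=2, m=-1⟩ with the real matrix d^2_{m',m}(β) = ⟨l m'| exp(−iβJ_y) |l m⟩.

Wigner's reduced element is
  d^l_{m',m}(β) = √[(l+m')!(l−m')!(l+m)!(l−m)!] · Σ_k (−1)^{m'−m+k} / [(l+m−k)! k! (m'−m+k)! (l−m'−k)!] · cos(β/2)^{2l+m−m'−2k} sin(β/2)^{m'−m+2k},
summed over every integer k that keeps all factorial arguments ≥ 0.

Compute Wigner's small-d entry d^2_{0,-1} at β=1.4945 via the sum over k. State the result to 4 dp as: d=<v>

d=-0.0931

d^2_{0,-1}(β=1.4945) via Wigner's sum:
Half-angle: c=0.733561, s=0.679624. N=√(2·2·1·6)=4.898979
k: max(0,(-1)−(0))=0 … min(2+(-1),2−(0))=1
  k=0: (−1)^1·4.8990/(2)·0.7336^3·0.6796^1 = -0.657132
  k=1: (−1)^2·4.8990/(2)·0.7336^1·0.6796^3 = +0.564050
d^2_{0,-1}(1.4945) = -0.657132 +0.564050 = -0.093081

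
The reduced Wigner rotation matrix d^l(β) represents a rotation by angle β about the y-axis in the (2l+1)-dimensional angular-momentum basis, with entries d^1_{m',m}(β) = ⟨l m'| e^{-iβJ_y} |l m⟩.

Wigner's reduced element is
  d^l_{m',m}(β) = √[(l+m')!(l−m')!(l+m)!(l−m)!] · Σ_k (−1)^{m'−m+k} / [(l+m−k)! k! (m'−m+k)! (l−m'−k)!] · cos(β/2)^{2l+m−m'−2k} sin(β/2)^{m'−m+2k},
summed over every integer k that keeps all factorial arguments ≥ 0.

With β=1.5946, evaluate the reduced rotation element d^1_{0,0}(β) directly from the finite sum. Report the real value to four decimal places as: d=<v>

d^1_{0,0}(β=1.5946) via Wigner's sum:
With c≡cos(β/2)=0.698641 and s≡sin(β/2)=0.715472, N=[1·1·1·1]^{1/2}=1.000000
k∈{0,1} keeps every argument non-negative
  k=0: (−1)^0·1.0000/(1)·0.6986^2·0.7155^0 = +0.488099
  k=1: (−1)^1·1.0000/(1)·0.6986^0·0.7155^2 = -0.511901
d^1_{0,0}(1.5946) = +0.488099 -0.511901 = -0.023801

d=-0.0238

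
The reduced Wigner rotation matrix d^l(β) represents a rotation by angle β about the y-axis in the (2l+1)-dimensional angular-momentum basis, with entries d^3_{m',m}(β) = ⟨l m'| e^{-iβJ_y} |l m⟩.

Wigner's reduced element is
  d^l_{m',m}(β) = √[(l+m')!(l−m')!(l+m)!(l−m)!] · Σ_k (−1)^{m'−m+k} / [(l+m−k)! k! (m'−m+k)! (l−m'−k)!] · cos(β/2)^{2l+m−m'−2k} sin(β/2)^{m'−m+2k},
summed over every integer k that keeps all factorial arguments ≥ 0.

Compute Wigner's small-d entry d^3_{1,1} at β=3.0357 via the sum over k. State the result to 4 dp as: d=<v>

d=0.0166

d^3_{1,1}(β=3.0357) via Wigner's sum:
c=cos(3.0357/2)=0.052922, s=sin(3.0357/2)=0.998599; N=√[24·2·24·2]=48.000000
The bounds max(0,m−m')=0 and min(l+m,l−m')=2 give 3 terms
  k=0: (−1)^0·48.0000/(48)·0.0529^6·0.9986^0 = +0.000000
  k=1: (−1)^1·48.0000/(6)·0.0529^4·0.9986^2 = -0.000063
  k=2: (−1)^2·48.0000/(8)·0.0529^2·0.9986^4 = +0.016710
d^3_{1,1}(3.0357) = +0.000000 -0.000063 +0.016710 = +0.016648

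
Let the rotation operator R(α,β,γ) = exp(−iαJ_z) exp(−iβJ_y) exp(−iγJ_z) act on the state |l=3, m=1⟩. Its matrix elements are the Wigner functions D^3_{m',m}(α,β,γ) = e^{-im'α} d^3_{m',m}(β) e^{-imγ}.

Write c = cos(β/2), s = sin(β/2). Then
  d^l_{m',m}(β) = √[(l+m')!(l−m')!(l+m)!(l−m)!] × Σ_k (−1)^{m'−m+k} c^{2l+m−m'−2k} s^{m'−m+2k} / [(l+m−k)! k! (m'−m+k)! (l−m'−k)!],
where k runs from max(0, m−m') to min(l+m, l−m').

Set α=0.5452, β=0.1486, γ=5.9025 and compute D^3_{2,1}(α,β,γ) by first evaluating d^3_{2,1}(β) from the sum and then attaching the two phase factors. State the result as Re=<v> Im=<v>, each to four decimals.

Re=-0.1737 Im=0.1492

Split into d^3_{2,1}(β=0.1486) × two z-phases.
Half-angle: c=0.997241, s=0.074232. N=√(120·1·24·2)=75.894664
k∈{0,1} keeps every argument non-negative
  k=0: (−1)^1·75.8947/(24)·0.9972^5·0.0742^1 = -0.231521
  k=1: (−1)^2·75.8947/(12)·0.9972^3·0.0742^3 = +0.002566
d^3_{2,1}(0.1486) = -0.231521 +0.002566 = -0.228955
Attach z-rotation phases: D = e^{-i(2)(0.5452)}·(-0.228955)·e^{-i(1)(5.9025)} = -0.173673+0.149191i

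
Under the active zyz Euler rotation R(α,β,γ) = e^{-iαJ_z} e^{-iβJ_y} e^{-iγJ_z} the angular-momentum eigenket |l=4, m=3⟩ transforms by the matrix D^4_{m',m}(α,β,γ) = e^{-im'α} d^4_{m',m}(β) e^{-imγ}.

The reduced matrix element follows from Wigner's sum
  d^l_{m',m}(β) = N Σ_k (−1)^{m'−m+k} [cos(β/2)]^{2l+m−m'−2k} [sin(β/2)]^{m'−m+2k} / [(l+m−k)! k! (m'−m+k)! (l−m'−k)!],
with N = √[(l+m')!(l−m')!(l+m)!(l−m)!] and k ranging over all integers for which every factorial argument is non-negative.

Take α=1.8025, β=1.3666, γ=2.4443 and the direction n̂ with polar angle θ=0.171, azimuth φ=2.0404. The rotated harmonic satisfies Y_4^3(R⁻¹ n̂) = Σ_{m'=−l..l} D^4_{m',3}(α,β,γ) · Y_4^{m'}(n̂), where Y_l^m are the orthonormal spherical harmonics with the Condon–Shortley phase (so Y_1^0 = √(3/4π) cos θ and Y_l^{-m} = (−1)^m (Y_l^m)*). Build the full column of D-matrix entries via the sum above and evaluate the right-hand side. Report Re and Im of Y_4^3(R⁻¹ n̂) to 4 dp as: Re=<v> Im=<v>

Re=0.1402 Im=-0.3391

Need the full column D^4_{m',3} for m'=−4..4 at α=1.8025, β=1.3666, γ=2.4443.
cos(β/2)=0.775493, sin(β/2)=0.631356
d^4_{-4,3}: single k=7 term ⇒ +0.087708;  D = +0.087047-0.010752i
d^4_{-3,3}: k∈[6..7] ⇒ +0.266624 -0.025246 = +0.241378;  D = -0.083811-0.226360i
d^4_{-2,3}: k∈[5..6] ⇒ +0.525158 -0.116027 = +0.409130;  D = -0.340801+0.226367i
d^4_{-1,3}: k∈[4..5] ⇒ +0.760200 -0.302323 = +0.457877;  D = +0.334153+0.313039i
d^4_{0,3}: k∈[3..4] ⇒ +0.835174 -0.553565 = +0.281609;  D = +0.140190-0.244234i
d^4_{1,3}: k∈[2..3] ⇒ +0.688156 -0.760200 = -0.072043;  D = +0.069048+0.020558i
d^4_{2,3}: k∈[1..2] ⇒ +0.398460 -0.792315 = -0.393855;  D = +0.022703-0.393200i
d^4_{3,3}: k∈[0..1] ⇒ +0.130805 -0.606897 = -0.476092;  D = -0.468900+0.082436i
d^4_{4,3}: single k=0 term ⇒ -0.301208;  D = +0.118884+0.276754i
Y_4^{m'}(θ=0.171,φ=2.0404) and Σ D·Y over m':
  (+0.0870-0.0108i)·(-0.0001-0.0004i)  (-0.0838-0.2264i)·(+0.0060+0.0010i)  (-0.3408+0.2264i)·(-0.0332+0.0453i)  (+0.3342+0.3130i)·(-0.1363-0.2686i)  (+0.1402-0.2442i)·(+0.7269+0.0000i)  (+0.0690+0.0206i)·(+0.1363-0.2686i)  (+0.0227-0.3932i)·(-0.0332-0.0453i)  (-0.4689+0.0824i)·(-0.0060+0.0010i)  (+0.1189+0.2768i)·(-0.0001+0.0004i)
Y_4^3(R⁻¹ n̂) = +0.140165-0.339063i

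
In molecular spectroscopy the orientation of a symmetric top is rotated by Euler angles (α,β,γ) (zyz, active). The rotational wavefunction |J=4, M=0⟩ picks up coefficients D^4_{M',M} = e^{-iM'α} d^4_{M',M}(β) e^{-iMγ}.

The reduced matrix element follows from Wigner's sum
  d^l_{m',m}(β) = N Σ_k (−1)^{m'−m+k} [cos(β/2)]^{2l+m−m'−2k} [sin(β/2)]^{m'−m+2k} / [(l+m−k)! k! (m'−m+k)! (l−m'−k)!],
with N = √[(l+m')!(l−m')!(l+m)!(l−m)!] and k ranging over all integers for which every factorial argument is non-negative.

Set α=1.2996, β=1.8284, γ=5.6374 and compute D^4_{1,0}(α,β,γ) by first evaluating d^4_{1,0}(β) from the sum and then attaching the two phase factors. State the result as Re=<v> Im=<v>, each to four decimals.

Re=-0.0939 Im=0.3378

D^4_{1,0}(1.2996,1.8284,5.6374) = e^{-i·1·1.2996}·d^4_{1,0}(1.8284)·e^{-i·0·5.6374}. Compute d first:
With c≡cos(β/2)=0.610424 and s≡sin(β/2)=0.792075, N=[120·6·24·24]^{1/2}=643.987578
The bounds max(0,m−m')=0 and min(l+m,l−m')=3 give 4 terms
  k=0: (−1)^1·643.9876/(144)·0.6104^7·0.7921^1 = -0.111868
  k=1: (−1)^2·643.9876/(24)·0.6104^5·0.7921^3 = +1.130118
  k=2: (−1)^3·643.9876/(24)·0.6104^3·0.7921^5 = -1.902796
  k=3: (−1)^4·643.9876/(144)·0.6104^1·0.7921^7 = +0.533960
d^4_{1,0}(1.8284) = -0.111868 +1.130118 -1.902796 +0.533960 = -0.350584
D = (+0.267884-0.963451i)·(-0.350584)·(+1.000000+0.000000i) = -0.093916+0.337771i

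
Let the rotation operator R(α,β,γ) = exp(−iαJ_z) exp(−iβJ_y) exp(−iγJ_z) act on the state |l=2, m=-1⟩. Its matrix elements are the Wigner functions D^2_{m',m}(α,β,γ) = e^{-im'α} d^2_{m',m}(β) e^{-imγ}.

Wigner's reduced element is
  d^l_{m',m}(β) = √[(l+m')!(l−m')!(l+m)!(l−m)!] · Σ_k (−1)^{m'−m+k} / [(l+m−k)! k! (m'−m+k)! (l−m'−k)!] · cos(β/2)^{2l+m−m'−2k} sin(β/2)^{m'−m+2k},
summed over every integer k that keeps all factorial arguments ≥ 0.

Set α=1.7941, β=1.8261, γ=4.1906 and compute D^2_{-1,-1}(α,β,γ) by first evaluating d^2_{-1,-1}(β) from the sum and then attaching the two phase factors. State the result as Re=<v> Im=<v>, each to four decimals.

Re=-0.5376 Im=0.1654

First d^2_{-1,-1}(β=1.8261), then the phase factors e^{-i(-1)α} and e^{-i(-1)γ}:
Half-angle: c=0.611335, s=0.791372. N=√(1·6·1·6)=6.000000
Admissible k: 0..1 (factorial args all ≥0)
  k=0: (−1)^0·6.0000/(6)·0.6113^4·0.7914^0 = +0.139674
  k=1: (−1)^1·6.0000/(2)·0.6113^2·0.7914^2 = -0.702168
d^2_{-1,-1}(1.8261) = +0.139674 -0.702168 = -0.562494
Phases: e^{-i·(-1)·1.7941}=-0.221452+0.975171i, e^{-i·(-1)·4.1906}=-0.498432-0.866929i ⇒ D=-0.537622+0.165414i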